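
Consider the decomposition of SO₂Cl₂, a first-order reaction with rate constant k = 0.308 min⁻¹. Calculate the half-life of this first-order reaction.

2.25 min

Step 1: For a first-order reaction, t₁/₂ = ln(2)/k
Step 2: t₁/₂ = ln(2)/0.308
Step 3: t₁/₂ = 0.6931/0.308 = 2.25 min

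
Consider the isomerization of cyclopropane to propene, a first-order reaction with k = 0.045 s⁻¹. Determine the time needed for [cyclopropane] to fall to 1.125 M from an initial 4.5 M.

30.81 s

Step 1: For first-order: t = ln([cyclopropane]₀/[cyclopropane])/k
Step 2: t = ln(4.5/1.125)/0.045
Step 3: t = ln(4)/0.045
Step 4: t = 1.386/0.045 = 30.81 s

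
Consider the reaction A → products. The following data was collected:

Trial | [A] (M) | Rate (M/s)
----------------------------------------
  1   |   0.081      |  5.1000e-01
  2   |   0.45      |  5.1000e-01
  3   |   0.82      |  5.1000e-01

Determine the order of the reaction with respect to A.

zeroth order (0)

Step 1: Compare trials - when concentration changes, rate stays constant.
Step 2: rate₂/rate₁ = 5.1000e-01/5.1000e-01 = 1
Step 3: [A]₂/[A]₁ = 0.45/0.081 = 5.556
Step 4: Since rate ratio ≈ (conc ratio)^0, the reaction is zeroth order.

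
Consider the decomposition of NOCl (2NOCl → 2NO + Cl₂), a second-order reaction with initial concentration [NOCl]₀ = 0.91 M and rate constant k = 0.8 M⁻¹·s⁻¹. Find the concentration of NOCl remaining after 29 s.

0.04115 M

Step 1: For a second-order reaction: 1/[NOCl] = 1/[NOCl]₀ + kt
Step 2: 1/[NOCl] = 1/0.91 + 0.8 × 29
Step 3: 1/[NOCl] = 1.099 + 23.2 = 24.3
Step 4: [NOCl] = 1/24.3 = 0.04115 M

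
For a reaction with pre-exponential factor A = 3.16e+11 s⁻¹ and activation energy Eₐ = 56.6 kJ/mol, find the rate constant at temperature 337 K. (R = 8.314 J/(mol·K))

5.33e+02 s⁻¹

Step 1: Use the Arrhenius equation: k = A × exp(-Eₐ/RT)
Step 2: Convert Eₐ to J/mol: 56.6 kJ/mol = 56600 J/mol
Step 3: Calculate the exponent: -Eₐ/(RT) = -56600/(8.314 × 337) = -20.20117
Step 4: k = 3.16e+11 × exp(-20.20117)
Step 5: k = 3.16e+11 × 1.68556e-09 = 5.3264e+02 s⁻¹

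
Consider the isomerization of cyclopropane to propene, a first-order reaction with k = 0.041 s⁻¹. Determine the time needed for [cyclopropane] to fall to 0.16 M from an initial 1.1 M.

47.02 s

Step 1: For first-order: t = ln([cyclopropane]₀/[cyclopropane])/k
Step 2: t = ln(1.1/0.16)/0.041
Step 3: t = ln(6.875)/0.041
Step 4: t = 1.928/0.041 = 47.02 s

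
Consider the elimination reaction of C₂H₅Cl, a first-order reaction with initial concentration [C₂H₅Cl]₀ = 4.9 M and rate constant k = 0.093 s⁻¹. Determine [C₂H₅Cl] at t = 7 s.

2.555 M

Step 1: For a first-order reaction: [C₂H₅Cl] = [C₂H₅Cl]₀ × e^(-kt)
Step 2: [C₂H₅Cl] = 4.9 × e^(-0.093 × 7)
Step 3: [C₂H₅Cl] = 4.9 × e^(-0.651)
Step 4: [C₂H₅Cl] = 4.9 × 0.521524 = 2.555 M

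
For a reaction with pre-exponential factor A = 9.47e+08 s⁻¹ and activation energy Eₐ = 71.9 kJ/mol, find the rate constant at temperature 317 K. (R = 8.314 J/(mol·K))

1.34e-03 s⁻¹

Step 1: Use the Arrhenius equation: k = A × exp(-Eₐ/RT)
Step 2: Convert Eₐ to J/mol: 71.9 kJ/mol = 71900 J/mol
Step 3: Calculate the exponent: -Eₐ/(RT) = -71900/(8.314 × 317) = -27.28096
Step 4: k = 9.47e+08 × exp(-27.28096)
Step 5: k = 9.47e+08 × 1.41915e-12 = 1.3439e-03 s⁻¹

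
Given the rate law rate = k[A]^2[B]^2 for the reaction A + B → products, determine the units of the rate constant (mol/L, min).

(mol/L)⁻³·min⁻¹

Step 1: Overall order = 2 + 2 = 4.
Step 2: rate has units mol/L·min⁻¹; [A]^2[B]^2 has units (mol/L)^4.
Step 3: k = rate/([A]^2[B]^2), so units of k = (mol/L)^(1-4)·min⁻¹ = (mol/L)⁻³·min⁻¹.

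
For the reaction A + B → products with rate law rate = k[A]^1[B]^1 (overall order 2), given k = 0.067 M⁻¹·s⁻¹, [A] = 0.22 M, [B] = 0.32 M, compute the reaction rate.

0.004717 M/s

Step 1: The rate law is rate = k[A]^1[B]^1, overall order = 1+1 = 2
Step 2: Substitute values: rate = 0.067 × (0.22)^1 × (0.32)^1
Step 3: rate = 0.067 × 0.22 × 0.32 = 0.0047168 M/s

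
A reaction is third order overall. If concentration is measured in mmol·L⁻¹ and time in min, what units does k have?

(mmol·L⁻¹)⁻²·min⁻¹

Step 1: For overall order n, rate = k × (concentration)^n.
Step 2: Rate has units mmol·L⁻¹·min⁻¹; concentration term has units (mmol·L⁻¹)^3.
Step 3: k = rate / (concentration)^n, so units of k = (mmol·L⁻¹)^(1-3)·min⁻¹ = (mmol·L⁻¹)⁻²·min⁻¹.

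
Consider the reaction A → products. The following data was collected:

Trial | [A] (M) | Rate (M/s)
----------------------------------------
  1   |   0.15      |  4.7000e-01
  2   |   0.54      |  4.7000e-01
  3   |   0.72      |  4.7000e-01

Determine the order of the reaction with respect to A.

zeroth order (0)

Step 1: Compare trials - when concentration changes, rate stays constant.
Step 2: rate₂/rate₁ = 4.7000e-01/4.7000e-01 = 1
Step 3: [A]₂/[A]₁ = 0.54/0.15 = 3.6
Step 4: Since rate ratio ≈ (conc ratio)^0, the reaction is zeroth order.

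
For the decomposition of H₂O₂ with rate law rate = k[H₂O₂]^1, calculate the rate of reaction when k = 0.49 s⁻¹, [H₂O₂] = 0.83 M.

0.4067 M/s

Step 1: Identify the rate law: rate = k[H₂O₂]^1
Step 2: Substitute values: rate = 0.49 × (0.83)^1
Step 3: Calculate: rate = 0.49 × 0.83 = 0.4067 M/s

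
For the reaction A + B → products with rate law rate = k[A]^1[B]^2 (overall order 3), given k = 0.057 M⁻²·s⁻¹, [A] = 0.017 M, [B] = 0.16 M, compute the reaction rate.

2.481e-05 M/s

Step 1: The rate law is rate = k[A]^1[B]^2, overall order = 1+2 = 3
Step 2: Substitute values: rate = 0.057 × (0.017)^1 × (0.16)^2
Step 3: rate = 0.057 × 0.017 × 0.0256 = 2.48064e-05 M/s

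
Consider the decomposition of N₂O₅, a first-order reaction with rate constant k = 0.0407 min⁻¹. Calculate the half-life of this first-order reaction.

17.03 min

Step 1: For a first-order reaction, t₁/₂ = ln(2)/k
Step 2: t₁/₂ = ln(2)/0.0407
Step 3: t₁/₂ = 0.6931/0.0407 = 17.03 min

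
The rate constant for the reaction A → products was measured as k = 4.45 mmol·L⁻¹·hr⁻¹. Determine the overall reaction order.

zeroth order (0)

Step 1: The units of k for an nth-order reaction are (concentration)^(1-n)·(time)⁻¹.
Step 2: Here k has units mmol·L⁻¹·hr⁻¹, so the concentration exponent is 1.
Step 3: 1 - n = 1 ⇒ n = 0. The reaction is zeroth order.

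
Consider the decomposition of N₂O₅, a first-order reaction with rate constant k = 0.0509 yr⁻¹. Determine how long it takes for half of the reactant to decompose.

13.62 yr

Step 1: For a first-order reaction, t₁/₂ = ln(2)/k
Step 2: t₁/₂ = ln(2)/0.0509
Step 3: t₁/₂ = 0.6931/0.0509 = 13.62 yr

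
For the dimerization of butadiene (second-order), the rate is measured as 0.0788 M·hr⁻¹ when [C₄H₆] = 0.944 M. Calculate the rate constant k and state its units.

0.08843 M⁻¹·hr⁻¹

Step 1: rate = k[C₄H₆]^2, so k = rate / [C₄H₆]^2.
Step 2: k = 0.0788 / (0.944)^2 = 0.0788 / 0.8911.
Step 3: k = 0.08843 M⁻¹·hr⁻¹.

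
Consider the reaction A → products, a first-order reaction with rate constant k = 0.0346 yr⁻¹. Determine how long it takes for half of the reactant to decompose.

20.03 yr

Step 1: For a first-order reaction, t₁/₂ = ln(2)/k
Step 2: t₁/₂ = ln(2)/0.0346
Step 3: t₁/₂ = 0.6931/0.0346 = 20.03 yr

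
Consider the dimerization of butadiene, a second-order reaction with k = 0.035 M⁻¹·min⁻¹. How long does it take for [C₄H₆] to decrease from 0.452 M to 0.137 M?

145.3 min

Step 1: For second-order: t = (1/[C₄H₆] - 1/[C₄H₆]₀)/k
Step 2: t = (1/0.137 - 1/0.452)/0.035
Step 3: t = (7.299 - 2.212)/0.035
Step 4: t = 5.087/0.035 = 145.3 min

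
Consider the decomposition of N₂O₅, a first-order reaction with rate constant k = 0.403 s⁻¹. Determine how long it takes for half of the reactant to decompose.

1.72 s

Step 1: For a first-order reaction, t₁/₂ = ln(2)/k
Step 2: t₁/₂ = ln(2)/0.403
Step 3: t₁/₂ = 0.6931/0.403 = 1.72 s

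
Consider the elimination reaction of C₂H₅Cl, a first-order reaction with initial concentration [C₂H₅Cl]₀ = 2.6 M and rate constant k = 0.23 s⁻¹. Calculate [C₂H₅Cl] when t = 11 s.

0.2071 M

Step 1: For a first-order reaction: [C₂H₅Cl] = [C₂H₅Cl]₀ × e^(-kt)
Step 2: [C₂H₅Cl] = 2.6 × e^(-0.23 × 11)
Step 3: [C₂H₅Cl] = 2.6 × e^(-2.53)
Step 4: [C₂H₅Cl] = 2.6 × 0.079659 = 0.2071 M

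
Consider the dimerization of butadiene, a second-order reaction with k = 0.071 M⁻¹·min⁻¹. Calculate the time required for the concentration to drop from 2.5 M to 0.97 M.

8.886 min

Step 1: For second-order: t = (1/[C₄H₆] - 1/[C₄H₆]₀)/k
Step 2: t = (1/0.97 - 1/2.5)/0.071
Step 3: t = (1.031 - 0.4)/0.071
Step 4: t = 0.6309/0.071 = 8.886 min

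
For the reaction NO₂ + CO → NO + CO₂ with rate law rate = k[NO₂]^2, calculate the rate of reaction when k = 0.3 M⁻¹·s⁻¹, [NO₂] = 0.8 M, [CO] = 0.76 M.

0.192 M/s

Step 1: The rate law is rate = k[NO₂]^2
Step 2: Note that the rate does not depend on [CO] (zero order in CO).
Step 3: rate = 0.3 × (0.8)^2 = 0.192 M/s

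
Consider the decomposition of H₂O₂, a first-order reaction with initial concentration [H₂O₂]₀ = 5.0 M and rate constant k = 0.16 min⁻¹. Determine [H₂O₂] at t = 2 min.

3.631 M

Step 1: For a first-order reaction: [H₂O₂] = [H₂O₂]₀ × e^(-kt)
Step 2: [H₂O₂] = 5.0 × e^(-0.16 × 2)
Step 3: [H₂O₂] = 5.0 × e^(-0.32)
Step 4: [H₂O₂] = 5.0 × 0.726149 = 3.631 M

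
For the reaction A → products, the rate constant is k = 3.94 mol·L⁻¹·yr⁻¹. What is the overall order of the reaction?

zeroth order (0)

Step 1: The units of k for an nth-order reaction are (concentration)^(1-n)·(time)⁻¹.
Step 2: Here k has units mol·L⁻¹·yr⁻¹, so the concentration exponent is 1.
Step 3: 1 - n = 1 ⇒ n = 0. The reaction is zeroth order.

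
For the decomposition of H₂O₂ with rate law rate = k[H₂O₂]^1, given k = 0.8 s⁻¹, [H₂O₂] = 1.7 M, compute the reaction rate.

1.36 M/s

Step 1: Identify the rate law: rate = k[H₂O₂]^1
Step 2: Substitute values: rate = 0.8 × (1.7)^1
Step 3: Calculate: rate = 0.8 × 1.7 = 1.36 M/s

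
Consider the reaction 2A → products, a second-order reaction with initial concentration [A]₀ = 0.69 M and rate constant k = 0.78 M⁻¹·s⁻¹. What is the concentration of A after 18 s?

0.06456 M

Step 1: For a second-order reaction: 1/[A] = 1/[A]₀ + kt
Step 2: 1/[A] = 1/0.69 + 0.78 × 18
Step 3: 1/[A] = 1.449 + 14.04 = 15.49
Step 4: [A] = 1/15.49 = 0.06456 M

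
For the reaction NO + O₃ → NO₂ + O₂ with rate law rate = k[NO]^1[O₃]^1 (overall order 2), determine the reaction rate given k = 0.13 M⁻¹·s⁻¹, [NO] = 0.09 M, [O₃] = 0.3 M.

0.00351 M/s

Step 1: The rate law is rate = k[NO]^1[O₃]^1, overall order = 1+1 = 2
Step 2: Substitute values: rate = 0.13 × (0.09)^1 × (0.3)^1
Step 3: rate = 0.13 × 0.09 × 0.3 = 0.00351 M/s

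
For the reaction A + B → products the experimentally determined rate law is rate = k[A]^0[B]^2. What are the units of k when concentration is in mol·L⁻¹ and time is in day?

(mol·L⁻¹)⁻¹·day⁻¹

Step 1: Overall order = 0 + 2 = 2.
Step 2: rate has units mol·L⁻¹·day⁻¹; [A]^0[B]^2 has units (mol·L⁻¹)^2.
Step 3: k = rate/([A]^0[B]^2), so units of k = (mol·L⁻¹)^(1-2)·day⁻¹ = (mol·L⁻¹)⁻¹·day⁻¹.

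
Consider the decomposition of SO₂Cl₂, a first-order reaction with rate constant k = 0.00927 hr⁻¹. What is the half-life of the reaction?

74.77 hr

Step 1: For a first-order reaction, t₁/₂ = ln(2)/k
Step 2: t₁/₂ = ln(2)/0.00927
Step 3: t₁/₂ = 0.6931/0.00927 = 74.77 hr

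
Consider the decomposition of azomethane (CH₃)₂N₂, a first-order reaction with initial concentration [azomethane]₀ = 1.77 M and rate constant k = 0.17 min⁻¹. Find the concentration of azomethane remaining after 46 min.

0.0007109 M

Step 1: For a first-order reaction: [azomethane] = [azomethane]₀ × e^(-kt)
Step 2: [azomethane] = 1.77 × e^(-0.17 × 46)
Step 3: [azomethane] = 1.77 × e^(-7.82)
Step 4: [azomethane] = 1.77 × 0.000401622 = 0.0007109 M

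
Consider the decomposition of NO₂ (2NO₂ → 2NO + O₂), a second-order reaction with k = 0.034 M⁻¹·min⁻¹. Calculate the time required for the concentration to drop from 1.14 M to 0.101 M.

265.4 min

Step 1: For second-order: t = (1/[NO₂] - 1/[NO₂]₀)/k
Step 2: t = (1/0.101 - 1/1.14)/0.034
Step 3: t = (9.901 - 0.8772)/0.034
Step 4: t = 9.024/0.034 = 265.4 min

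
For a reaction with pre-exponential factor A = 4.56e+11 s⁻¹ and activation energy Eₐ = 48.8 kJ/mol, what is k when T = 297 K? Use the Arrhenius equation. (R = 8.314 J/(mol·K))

1.19e+03 s⁻¹

Step 1: Use the Arrhenius equation: k = A × exp(-Eₐ/RT)
Step 2: Convert Eₐ to J/mol: 48.8 kJ/mol = 48800 J/mol
Step 3: Calculate the exponent: -Eₐ/(RT) = -48800/(8.314 × 297) = -19.76302
Step 4: k = 4.56e+11 × exp(-19.76302)
Step 5: k = 4.56e+11 × 2.61234e-09 = 1.1912e+03 s⁻¹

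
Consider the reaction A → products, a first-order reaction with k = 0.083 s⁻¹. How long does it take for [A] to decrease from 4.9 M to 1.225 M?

16.7 s

Step 1: For first-order: t = ln([A]₀/[A])/k
Step 2: t = ln(4.9/1.225)/0.083
Step 3: t = ln(4)/0.083
Step 4: t = 1.386/0.083 = 16.7 s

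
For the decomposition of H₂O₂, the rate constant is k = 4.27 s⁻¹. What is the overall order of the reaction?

first order (1)

Step 1: The units of k for an nth-order reaction are (concentration)^(1-n)·(time)⁻¹.
Step 2: Here k has units s⁻¹, so the concentration exponent is 0.
Step 3: 1 - n = 0 ⇒ n = 1. The reaction is first order.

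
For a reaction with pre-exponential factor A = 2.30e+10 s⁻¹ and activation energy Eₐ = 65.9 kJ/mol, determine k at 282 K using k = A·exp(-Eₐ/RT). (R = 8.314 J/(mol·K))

1.43e-02 s⁻¹

Step 1: Use the Arrhenius equation: k = A × exp(-Eₐ/RT)
Step 2: Convert Eₐ to J/mol: 65.9 kJ/mol = 65900 J/mol
Step 3: Calculate the exponent: -Eₐ/(RT) = -65900/(8.314 × 282) = -28.10776
Step 4: k = 2.30e+10 × exp(-28.10776)
Step 5: k = 2.30e+10 × 6.20805e-13 = 1.4279e-02 s⁻¹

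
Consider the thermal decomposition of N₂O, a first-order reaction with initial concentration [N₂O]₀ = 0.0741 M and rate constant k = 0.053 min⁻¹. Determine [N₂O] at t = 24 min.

0.02077 M

Step 1: For a first-order reaction: [N₂O] = [N₂O]₀ × e^(-kt)
Step 2: [N₂O] = 0.0741 × e^(-0.053 × 24)
Step 3: [N₂O] = 0.0741 × e^(-1.272)
Step 4: [N₂O] = 0.0741 × 0.280271 = 0.02077 M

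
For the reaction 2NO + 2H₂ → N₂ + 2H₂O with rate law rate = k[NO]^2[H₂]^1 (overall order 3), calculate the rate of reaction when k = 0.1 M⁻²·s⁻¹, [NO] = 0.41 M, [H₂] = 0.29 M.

0.004875 M/s

Step 1: The rate law is rate = k[NO]^2[H₂]^1, overall order = 2+1 = 3
Step 2: Substitute values: rate = 0.1 × (0.41)^2 × (0.29)^1
Step 3: rate = 0.1 × 0.1681 × 0.29 = 0.0048749 M/s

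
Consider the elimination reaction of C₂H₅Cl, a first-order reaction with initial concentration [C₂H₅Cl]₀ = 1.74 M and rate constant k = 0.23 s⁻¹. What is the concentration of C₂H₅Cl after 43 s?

8.818e-05 M

Step 1: For a first-order reaction: [C₂H₅Cl] = [C₂H₅Cl]₀ × e^(-kt)
Step 2: [C₂H₅Cl] = 1.74 × e^(-0.23 × 43)
Step 3: [C₂H₅Cl] = 1.74 × e^(-9.89)
Step 4: [C₂H₅Cl] = 1.74 × 5.06789e-05 = 8.818e-05 M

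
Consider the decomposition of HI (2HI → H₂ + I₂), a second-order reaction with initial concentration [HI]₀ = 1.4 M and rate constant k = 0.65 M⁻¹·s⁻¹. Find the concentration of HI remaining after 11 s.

0.1272 M

Step 1: For a second-order reaction: 1/[HI] = 1/[HI]₀ + kt
Step 2: 1/[HI] = 1/1.4 + 0.65 × 11
Step 3: 1/[HI] = 0.7143 + 7.15 = 7.864
Step 4: [HI] = 1/7.864 = 0.1272 M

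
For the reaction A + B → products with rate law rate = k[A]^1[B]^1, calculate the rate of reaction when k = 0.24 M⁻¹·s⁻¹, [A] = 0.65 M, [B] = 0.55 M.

0.0858 M/s

Step 1: The rate law is rate = k[A]^1[B]^1
Step 2: Substitute: rate = 0.24 × (0.65)^1 × (0.55)^1
Step 3: rate = 0.24 × 0.65 × 0.55 = 0.0858 M/s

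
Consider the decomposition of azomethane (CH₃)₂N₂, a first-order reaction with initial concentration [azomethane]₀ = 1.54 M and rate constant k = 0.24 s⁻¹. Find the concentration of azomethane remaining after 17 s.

0.02604 M

Step 1: For a first-order reaction: [azomethane] = [azomethane]₀ × e^(-kt)
Step 2: [azomethane] = 1.54 × e^(-0.24 × 17)
Step 3: [azomethane] = 1.54 × e^(-4.08)
Step 4: [azomethane] = 1.54 × 0.0169075 = 0.02604 M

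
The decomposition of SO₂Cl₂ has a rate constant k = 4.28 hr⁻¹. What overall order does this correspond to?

first order (1)

Step 1: The units of k for an nth-order reaction are (concentration)^(1-n)·(time)⁻¹.
Step 2: Here k has units hr⁻¹, so the concentration exponent is 0.
Step 3: 1 - n = 0 ⇒ n = 1. The reaction is first order.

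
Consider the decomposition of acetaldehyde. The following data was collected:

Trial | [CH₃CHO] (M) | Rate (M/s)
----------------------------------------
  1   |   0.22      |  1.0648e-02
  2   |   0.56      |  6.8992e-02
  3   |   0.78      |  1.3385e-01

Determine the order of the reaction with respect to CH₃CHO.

second order (2)

Step 1: Compare trials to find order n where rate₂/rate₁ = ([CH₃CHO]₂/[CH₃CHO]₁)^n
Step 2: rate₂/rate₁ = 6.8992e-02/1.0648e-02 = 6.479
Step 3: [CH₃CHO]₂/[CH₃CHO]₁ = 0.56/0.22 = 2.545
Step 4: n = ln(6.479)/ln(2.545) = 2.00 ≈ 2
Step 5: The reaction is second order in CH₃CHO.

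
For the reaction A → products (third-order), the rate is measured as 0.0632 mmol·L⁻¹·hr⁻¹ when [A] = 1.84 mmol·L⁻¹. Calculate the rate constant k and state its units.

0.01015 (mmol·L⁻¹)⁻²·hr⁻¹

Step 1: rate = k[A]^3, so k = rate / [A]^3.
Step 2: k = 0.0632 / (1.84)^3 = 0.0632 / 6.23.
Step 3: k = 0.01015 (mmol·L⁻¹)⁻²·hr⁻¹.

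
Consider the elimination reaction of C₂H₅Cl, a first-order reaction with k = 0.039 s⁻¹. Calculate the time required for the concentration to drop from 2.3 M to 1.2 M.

16.68 s

Step 1: For first-order: t = ln([C₂H₅Cl]₀/[C₂H₅Cl])/k
Step 2: t = ln(2.3/1.2)/0.039
Step 3: t = ln(1.917)/0.039
Step 4: t = 0.6506/0.039 = 16.68 s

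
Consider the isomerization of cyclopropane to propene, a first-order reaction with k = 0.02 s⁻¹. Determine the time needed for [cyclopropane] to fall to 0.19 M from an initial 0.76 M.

69.31 s

Step 1: For first-order: t = ln([cyclopropane]₀/[cyclopropane])/k
Step 2: t = ln(0.76/0.19)/0.02
Step 3: t = ln(4)/0.02
Step 4: t = 1.386/0.02 = 69.31 s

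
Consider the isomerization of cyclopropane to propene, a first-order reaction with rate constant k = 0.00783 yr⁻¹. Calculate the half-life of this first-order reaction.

88.52 yr

Step 1: For a first-order reaction, t₁/₂ = ln(2)/k
Step 2: t₁/₂ = ln(2)/0.00783
Step 3: t₁/₂ = 0.6931/0.00783 = 88.52 yr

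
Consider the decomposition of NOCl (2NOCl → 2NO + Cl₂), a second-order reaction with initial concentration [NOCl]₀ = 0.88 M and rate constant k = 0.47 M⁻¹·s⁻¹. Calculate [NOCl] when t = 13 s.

0.138 M

Step 1: For a second-order reaction: 1/[NOCl] = 1/[NOCl]₀ + kt
Step 2: 1/[NOCl] = 1/0.88 + 0.47 × 13
Step 3: 1/[NOCl] = 1.136 + 6.11 = 7.246
Step 4: [NOCl] = 1/7.246 = 0.138 M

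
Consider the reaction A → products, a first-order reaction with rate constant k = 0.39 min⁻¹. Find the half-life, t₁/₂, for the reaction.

1.777 min

Step 1: For a first-order reaction, t₁/₂ = ln(2)/k
Step 2: t₁/₂ = ln(2)/0.39
Step 3: t₁/₂ = 0.6931/0.39 = 1.777 min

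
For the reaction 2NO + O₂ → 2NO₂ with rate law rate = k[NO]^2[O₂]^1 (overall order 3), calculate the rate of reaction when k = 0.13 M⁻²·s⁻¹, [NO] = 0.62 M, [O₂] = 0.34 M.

0.01699 M/s

Step 1: The rate law is rate = k[NO]^2[O₂]^1, overall order = 2+1 = 3
Step 2: Substitute values: rate = 0.13 × (0.62)^2 × (0.34)^1
Step 3: rate = 0.13 × 0.3844 × 0.34 = 0.0169905 M/s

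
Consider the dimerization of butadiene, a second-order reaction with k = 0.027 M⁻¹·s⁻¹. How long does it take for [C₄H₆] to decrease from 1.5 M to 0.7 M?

28.22 s

Step 1: For second-order: t = (1/[C₄H₆] - 1/[C₄H₆]₀)/k
Step 2: t = (1/0.7 - 1/1.5)/0.027
Step 3: t = (1.429 - 0.6667)/0.027
Step 4: t = 0.7619/0.027 = 28.22 s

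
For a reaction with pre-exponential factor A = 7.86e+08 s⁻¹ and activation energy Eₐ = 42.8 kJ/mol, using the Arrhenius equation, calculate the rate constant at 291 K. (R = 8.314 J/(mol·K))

1.63e+01 s⁻¹

Step 1: Use the Arrhenius equation: k = A × exp(-Eₐ/RT)
Step 2: Convert Eₐ to J/mol: 42.8 kJ/mol = 42800 J/mol
Step 3: Calculate the exponent: -Eₐ/(RT) = -42800/(8.314 × 291) = -17.69053
Step 4: k = 7.86e+08 × exp(-17.69053)
Step 5: k = 7.86e+08 × 2.07539e-08 = 1.6313e+01 s⁻¹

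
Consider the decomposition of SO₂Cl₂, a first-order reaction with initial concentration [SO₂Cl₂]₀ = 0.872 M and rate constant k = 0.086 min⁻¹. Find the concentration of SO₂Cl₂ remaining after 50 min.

0.01183 M

Step 1: For a first-order reaction: [SO₂Cl₂] = [SO₂Cl₂]₀ × e^(-kt)
Step 2: [SO₂Cl₂] = 0.872 × e^(-0.086 × 50)
Step 3: [SO₂Cl₂] = 0.872 × e^(-4.3)
Step 4: [SO₂Cl₂] = 0.872 × 0.0135686 = 0.01183 M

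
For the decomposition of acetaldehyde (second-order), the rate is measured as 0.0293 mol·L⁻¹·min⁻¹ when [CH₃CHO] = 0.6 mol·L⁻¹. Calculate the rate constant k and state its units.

0.08139 (mol·L⁻¹)⁻¹·min⁻¹

Step 1: rate = k[CH₃CHO]^2, so k = rate / [CH₃CHO]^2.
Step 2: k = 0.0293 / (0.6)^2 = 0.0293 / 0.36.
Step 3: k = 0.08139 (mol·L⁻¹)⁻¹·min⁻¹.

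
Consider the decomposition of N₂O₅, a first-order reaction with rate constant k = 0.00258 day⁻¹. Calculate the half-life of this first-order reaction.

268.7 day

Step 1: For a first-order reaction, t₁/₂ = ln(2)/k
Step 2: t₁/₂ = ln(2)/0.00258
Step 3: t₁/₂ = 0.6931/0.00258 = 268.7 day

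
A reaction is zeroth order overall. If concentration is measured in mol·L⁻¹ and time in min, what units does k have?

mol·L⁻¹·min⁻¹

Step 1: For overall order n, rate = k × (concentration)^n.
Step 2: Rate has units mol·L⁻¹·min⁻¹; concentration term has units (mol·L⁻¹)^0.
Step 3: k = rate / (concentration)^n, so units of k = (mol·L⁻¹)^(1-0)·min⁻¹ = mol·L⁻¹·min⁻¹.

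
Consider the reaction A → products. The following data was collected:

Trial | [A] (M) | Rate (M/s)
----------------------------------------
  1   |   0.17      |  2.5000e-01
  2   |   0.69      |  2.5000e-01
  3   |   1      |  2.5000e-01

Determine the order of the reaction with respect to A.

zeroth order (0)

Step 1: Compare trials - when concentration changes, rate stays constant.
Step 2: rate₂/rate₁ = 2.5000e-01/2.5000e-01 = 1
Step 3: [A]₂/[A]₁ = 0.69/0.17 = 4.059
Step 4: Since rate ratio ≈ (conc ratio)^0, the reaction is zeroth order.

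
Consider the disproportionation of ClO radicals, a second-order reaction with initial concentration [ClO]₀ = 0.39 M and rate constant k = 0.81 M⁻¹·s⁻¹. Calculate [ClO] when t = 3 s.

0.2002 M

Step 1: For a second-order reaction: 1/[ClO] = 1/[ClO]₀ + kt
Step 2: 1/[ClO] = 1/0.39 + 0.81 × 3
Step 3: 1/[ClO] = 2.564 + 2.43 = 4.994
Step 4: [ClO] = 1/4.994 = 0.2002 M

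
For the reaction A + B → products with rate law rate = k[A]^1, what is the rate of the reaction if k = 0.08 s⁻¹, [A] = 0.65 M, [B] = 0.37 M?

0.052 M/s

Step 1: The rate law is rate = k[A]^1
Step 2: Note that the rate does not depend on [B] (zero order in B).
Step 3: rate = 0.08 × (0.65)^1 = 0.052 M/s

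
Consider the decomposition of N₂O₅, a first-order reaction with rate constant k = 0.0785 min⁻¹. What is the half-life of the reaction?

8.83 min

Step 1: For a first-order reaction, t₁/₂ = ln(2)/k
Step 2: t₁/₂ = ln(2)/0.0785
Step 3: t₁/₂ = 0.6931/0.0785 = 8.83 min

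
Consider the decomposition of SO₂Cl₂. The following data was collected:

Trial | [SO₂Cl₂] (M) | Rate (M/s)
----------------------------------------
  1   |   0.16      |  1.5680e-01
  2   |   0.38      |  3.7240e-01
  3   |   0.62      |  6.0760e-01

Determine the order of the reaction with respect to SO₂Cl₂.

first order (1)

Step 1: Compare trials to find order n where rate₂/rate₁ = ([SO₂Cl₂]₂/[SO₂Cl₂]₁)^n
Step 2: rate₂/rate₁ = 3.7240e-01/1.5680e-01 = 2.375
Step 3: [SO₂Cl₂]₂/[SO₂Cl₂]₁ = 0.38/0.16 = 2.375
Step 4: n = ln(2.375)/ln(2.375) = 1.00 ≈ 1
Step 5: The reaction is first order in SO₂Cl₂.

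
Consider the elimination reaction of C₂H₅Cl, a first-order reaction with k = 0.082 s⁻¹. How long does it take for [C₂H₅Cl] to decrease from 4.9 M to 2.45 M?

8.453 s

Step 1: For first-order: t = ln([C₂H₅Cl]₀/[C₂H₅Cl])/k
Step 2: t = ln(4.9/2.45)/0.082
Step 3: t = ln(2)/0.082
Step 4: t = 0.6931/0.082 = 8.453 s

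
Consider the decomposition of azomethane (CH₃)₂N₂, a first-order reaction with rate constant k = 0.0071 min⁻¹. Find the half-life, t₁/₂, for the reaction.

97.63 min

Step 1: For a first-order reaction, t₁/₂ = ln(2)/k
Step 2: t₁/₂ = ln(2)/0.0071
Step 3: t₁/₂ = 0.6931/0.0071 = 97.63 min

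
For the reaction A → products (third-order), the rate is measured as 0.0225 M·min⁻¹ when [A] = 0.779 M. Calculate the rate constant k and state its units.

0.0476 M⁻²·min⁻¹

Step 1: rate = k[A]^3, so k = rate / [A]^3.
Step 2: k = 0.0225 / (0.779)^3 = 0.0225 / 0.4727.
Step 3: k = 0.0476 M⁻²·min⁻¹.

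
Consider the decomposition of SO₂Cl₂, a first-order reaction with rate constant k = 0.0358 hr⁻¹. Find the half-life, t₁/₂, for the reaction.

19.36 hr

Step 1: For a first-order reaction, t₁/₂ = ln(2)/k
Step 2: t₁/₂ = ln(2)/0.0358
Step 3: t₁/₂ = 0.6931/0.0358 = 19.36 hr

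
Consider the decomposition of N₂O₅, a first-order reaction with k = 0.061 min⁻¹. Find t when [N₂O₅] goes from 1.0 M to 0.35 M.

17.21 min

Step 1: For first-order: t = ln([N₂O₅]₀/[N₂O₅])/k
Step 2: t = ln(1.0/0.35)/0.061
Step 3: t = ln(2.857)/0.061
Step 4: t = 1.05/0.061 = 17.21 min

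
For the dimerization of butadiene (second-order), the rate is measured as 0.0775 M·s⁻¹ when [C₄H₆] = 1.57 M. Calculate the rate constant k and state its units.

0.03144 M⁻¹·s⁻¹

Step 1: rate = k[C₄H₆]^2, so k = rate / [C₄H₆]^2.
Step 2: k = 0.0775 / (1.57)^2 = 0.0775 / 2.465.
Step 3: k = 0.03144 M⁻¹·s⁻¹.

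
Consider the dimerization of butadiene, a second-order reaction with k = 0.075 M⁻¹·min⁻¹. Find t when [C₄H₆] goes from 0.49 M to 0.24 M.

28.34 min

Step 1: For second-order: t = (1/[C₄H₆] - 1/[C₄H₆]₀)/k
Step 2: t = (1/0.24 - 1/0.49)/0.075
Step 3: t = (4.167 - 2.041)/0.075
Step 4: t = 2.126/0.075 = 28.34 min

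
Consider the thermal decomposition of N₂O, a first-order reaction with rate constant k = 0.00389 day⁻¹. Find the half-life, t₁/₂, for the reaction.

178.2 day

Step 1: For a first-order reaction, t₁/₂ = ln(2)/k
Step 2: t₁/₂ = ln(2)/0.00389
Step 3: t₁/₂ = 0.6931/0.00389 = 178.2 day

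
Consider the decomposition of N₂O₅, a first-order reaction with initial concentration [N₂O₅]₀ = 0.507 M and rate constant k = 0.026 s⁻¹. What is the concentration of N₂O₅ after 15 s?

0.3433 M

Step 1: For a first-order reaction: [N₂O₅] = [N₂O₅]₀ × e^(-kt)
Step 2: [N₂O₅] = 0.507 × e^(-0.026 × 15)
Step 3: [N₂O₅] = 0.507 × e^(-0.39)
Step 4: [N₂O₅] = 0.507 × 0.677057 = 0.3433 M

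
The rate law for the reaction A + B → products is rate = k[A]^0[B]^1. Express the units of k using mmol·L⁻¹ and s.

s⁻¹

Step 1: Overall order = 0 + 1 = 1.
Step 2: rate has units mmol·L⁻¹·s⁻¹; [A]^0[B]^1 has units (mmol·L⁻¹)^1.
Step 3: k = rate/([A]^0[B]^1), so units of k = (mmol·L⁻¹)^(1-1)·s⁻¹ = s⁻¹.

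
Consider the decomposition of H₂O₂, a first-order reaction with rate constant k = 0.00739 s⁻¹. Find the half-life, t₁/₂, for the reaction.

93.8 s

Step 1: For a first-order reaction, t₁/₂ = ln(2)/k
Step 2: t₁/₂ = ln(2)/0.00739
Step 3: t₁/₂ = 0.6931/0.00739 = 93.8 s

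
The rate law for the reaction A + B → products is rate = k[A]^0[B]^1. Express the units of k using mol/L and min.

min⁻¹

Step 1: Overall order = 0 + 1 = 1.
Step 2: rate has units mol/L·min⁻¹; [A]^0[B]^1 has units (mol/L)^1.
Step 3: k = rate/([A]^0[B]^1), so units of k = (mol/L)^(1-1)·min⁻¹ = min⁻¹.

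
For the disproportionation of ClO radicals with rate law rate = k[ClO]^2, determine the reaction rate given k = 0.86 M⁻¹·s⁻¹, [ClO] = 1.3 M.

1.453 M/s

Step 1: Identify the rate law: rate = k[ClO]^2
Step 2: Substitute values: rate = 0.86 × (1.3)^2
Step 3: Calculate: rate = 0.86 × 1.69 = 1.4534 M/s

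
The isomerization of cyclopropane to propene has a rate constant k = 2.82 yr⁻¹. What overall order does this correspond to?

first order (1)

Step 1: The units of k for an nth-order reaction are (concentration)^(1-n)·(time)⁻¹.
Step 2: Here k has units yr⁻¹, so the concentration exponent is 0.
Step 3: 1 - n = 0 ⇒ n = 1. The reaction is first order.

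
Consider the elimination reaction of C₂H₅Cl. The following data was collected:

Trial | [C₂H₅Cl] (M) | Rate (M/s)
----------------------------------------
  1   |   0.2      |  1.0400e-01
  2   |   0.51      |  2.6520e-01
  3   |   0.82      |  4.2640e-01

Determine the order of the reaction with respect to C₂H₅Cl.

first order (1)

Step 1: Compare trials to find order n where rate₂/rate₁ = ([C₂H₅Cl]₂/[C₂H₅Cl]₁)^n
Step 2: rate₂/rate₁ = 2.6520e-01/1.0400e-01 = 2.55
Step 3: [C₂H₅Cl]₂/[C₂H₅Cl]₁ = 0.51/0.2 = 2.55
Step 4: n = ln(2.55)/ln(2.55) = 1.00 ≈ 1
Step 5: The reaction is first order in C₂H₅Cl.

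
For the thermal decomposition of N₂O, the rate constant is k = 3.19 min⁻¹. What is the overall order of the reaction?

first order (1)

Step 1: The units of k for an nth-order reaction are (concentration)^(1-n)·(time)⁻¹.
Step 2: Here k has units min⁻¹, so the concentration exponent is 0.
Step 3: 1 - n = 0 ⇒ n = 1. The reaction is first order.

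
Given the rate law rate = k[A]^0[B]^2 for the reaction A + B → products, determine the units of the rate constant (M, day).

M⁻¹·day⁻¹

Step 1: Overall order = 0 + 2 = 2.
Step 2: rate has units M·day⁻¹; [A]^0[B]^2 has units M^2.
Step 3: k = rate/([A]^0[B]^2), so units of k = M^(1-2)·day⁻¹ = M⁻¹·day⁻¹.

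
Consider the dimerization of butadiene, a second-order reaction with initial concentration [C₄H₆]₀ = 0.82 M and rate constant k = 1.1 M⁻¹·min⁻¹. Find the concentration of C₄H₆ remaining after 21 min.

0.04112 M

Step 1: For a second-order reaction: 1/[C₄H₆] = 1/[C₄H₆]₀ + kt
Step 2: 1/[C₄H₆] = 1/0.82 + 1.1 × 21
Step 3: 1/[C₄H₆] = 1.22 + 23.1 = 24.32
Step 4: [C₄H₆] = 1/24.32 = 0.04112 M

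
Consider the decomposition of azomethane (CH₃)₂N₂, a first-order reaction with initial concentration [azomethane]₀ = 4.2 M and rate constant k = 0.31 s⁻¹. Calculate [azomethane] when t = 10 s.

0.1892 M

Step 1: For a first-order reaction: [azomethane] = [azomethane]₀ × e^(-kt)
Step 2: [azomethane] = 4.2 × e^(-0.31 × 10)
Step 3: [azomethane] = 4.2 × e^(-3.1)
Step 4: [azomethane] = 4.2 × 0.0450492 = 0.1892 M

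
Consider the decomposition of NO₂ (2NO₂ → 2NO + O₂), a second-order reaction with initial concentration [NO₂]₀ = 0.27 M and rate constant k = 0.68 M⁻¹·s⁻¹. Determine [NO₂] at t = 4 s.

0.1557 M

Step 1: For a second-order reaction: 1/[NO₂] = 1/[NO₂]₀ + kt
Step 2: 1/[NO₂] = 1/0.27 + 0.68 × 4
Step 3: 1/[NO₂] = 3.704 + 2.72 = 6.424
Step 4: [NO₂] = 1/6.424 = 0.1557 M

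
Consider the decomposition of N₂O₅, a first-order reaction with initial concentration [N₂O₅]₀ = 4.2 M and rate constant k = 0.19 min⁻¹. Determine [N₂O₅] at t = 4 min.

1.964 M

Step 1: For a first-order reaction: [N₂O₅] = [N₂O₅]₀ × e^(-kt)
Step 2: [N₂O₅] = 4.2 × e^(-0.19 × 4)
Step 3: [N₂O₅] = 4.2 × e^(-0.76)
Step 4: [N₂O₅] = 4.2 × 0.467666 = 1.964 M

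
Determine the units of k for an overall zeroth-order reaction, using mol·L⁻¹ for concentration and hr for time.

mol·L⁻¹·hr⁻¹

Step 1: For overall order n, rate = k × (concentration)^n.
Step 2: Rate has units mol·L⁻¹·hr⁻¹; concentration term has units (mol·L⁻¹)^0.
Step 3: k = rate / (concentration)^n, so units of k = (mol·L⁻¹)^(1-0)·hr⁻¹ = mol·L⁻¹·hr⁻¹.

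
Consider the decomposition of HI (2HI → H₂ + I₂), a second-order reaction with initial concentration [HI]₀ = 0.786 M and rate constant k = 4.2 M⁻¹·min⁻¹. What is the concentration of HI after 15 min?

0.01556 M

Step 1: For a second-order reaction: 1/[HI] = 1/[HI]₀ + kt
Step 2: 1/[HI] = 1/0.786 + 4.2 × 15
Step 3: 1/[HI] = 1.272 + 63 = 64.27
Step 4: [HI] = 1/64.27 = 0.01556 M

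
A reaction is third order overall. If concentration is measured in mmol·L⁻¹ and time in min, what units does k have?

(mmol·L⁻¹)⁻²·min⁻¹

Step 1: For overall order n, rate = k × (concentration)^n.
Step 2: Rate has units mmol·L⁻¹·min⁻¹; concentration term has units (mmol·L⁻¹)^3.
Step 3: k = rate / (concentration)^n, so units of k = (mmol·L⁻¹)^(1-3)·min⁻¹ = (mmol·L⁻¹)⁻²·min⁻¹.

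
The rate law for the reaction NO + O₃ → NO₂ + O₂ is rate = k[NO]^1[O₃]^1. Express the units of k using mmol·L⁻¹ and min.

(mmol·L⁻¹)⁻¹·min⁻¹

Step 1: Overall order = 1 + 1 = 2.
Step 2: rate has units mmol·L⁻¹·min⁻¹; [NO]^1[O₃]^1 has units (mmol·L⁻¹)^2.
Step 3: k = rate/([NO]^1[O₃]^1), so units of k = (mmol·L⁻¹)^(1-2)·min⁻¹ = (mmol·L⁻¹)⁻¹·min⁻¹.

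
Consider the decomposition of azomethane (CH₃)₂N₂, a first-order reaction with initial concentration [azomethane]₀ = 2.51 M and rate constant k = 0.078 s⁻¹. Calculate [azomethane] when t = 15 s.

0.779 M

Step 1: For a first-order reaction: [azomethane] = [azomethane]₀ × e^(-kt)
Step 2: [azomethane] = 2.51 × e^(-0.078 × 15)
Step 3: [azomethane] = 2.51 × e^(-1.17)
Step 4: [azomethane] = 2.51 × 0.310367 = 0.779 M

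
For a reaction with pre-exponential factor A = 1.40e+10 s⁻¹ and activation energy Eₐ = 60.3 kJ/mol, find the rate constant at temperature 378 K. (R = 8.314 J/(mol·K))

6.50e+01 s⁻¹

Step 1: Use the Arrhenius equation: k = A × exp(-Eₐ/RT)
Step 2: Convert Eₐ to J/mol: 60.3 kJ/mol = 60300 J/mol
Step 3: Calculate the exponent: -Eₐ/(RT) = -60300/(8.314 × 378) = -19.18737
Step 4: k = 1.40e+10 × exp(-19.18737)
Step 5: k = 1.40e+10 × 4.64549e-09 = 6.5037e+01 s⁻¹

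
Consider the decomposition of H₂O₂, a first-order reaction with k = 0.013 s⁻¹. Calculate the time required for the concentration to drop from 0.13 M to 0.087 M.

30.89 s

Step 1: For first-order: t = ln([H₂O₂]₀/[H₂O₂])/k
Step 2: t = ln(0.13/0.087)/0.013
Step 3: t = ln(1.494)/0.013
Step 4: t = 0.4016/0.013 = 30.89 s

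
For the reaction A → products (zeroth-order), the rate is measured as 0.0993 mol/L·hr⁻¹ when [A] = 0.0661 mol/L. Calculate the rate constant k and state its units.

0.0993 mol/L·hr⁻¹

Step 1: For a zeroth-order reaction, rate = k (independent of concentration).
Step 2: k = rate = 0.0993 mol/L·hr⁻¹.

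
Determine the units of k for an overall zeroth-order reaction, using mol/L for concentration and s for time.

mol/L·s⁻¹

Step 1: For overall order n, rate = k × (concentration)^n.
Step 2: Rate has units mol/L·s⁻¹; concentration term has units (mol/L)^0.
Step 3: k = rate / (concentration)^n, so units of k = (mol/L)^(1-0)·s⁻¹ = mol/L·s⁻¹.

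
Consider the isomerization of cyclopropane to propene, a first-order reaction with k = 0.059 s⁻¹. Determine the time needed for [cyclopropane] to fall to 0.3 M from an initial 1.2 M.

23.5 s

Step 1: For first-order: t = ln([cyclopropane]₀/[cyclopropane])/k
Step 2: t = ln(1.2/0.3)/0.059
Step 3: t = ln(4)/0.059
Step 4: t = 1.386/0.059 = 23.5 s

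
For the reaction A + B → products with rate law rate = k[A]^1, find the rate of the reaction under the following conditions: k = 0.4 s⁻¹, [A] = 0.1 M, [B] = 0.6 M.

0.04 M/s

Step 1: The rate law is rate = k[A]^1
Step 2: Note that the rate does not depend on [B] (zero order in B).
Step 3: rate = 0.4 × (0.1)^1 = 0.04 M/s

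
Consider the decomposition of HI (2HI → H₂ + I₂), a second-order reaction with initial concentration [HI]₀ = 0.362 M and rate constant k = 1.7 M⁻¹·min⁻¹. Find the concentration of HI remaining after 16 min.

0.03338 M

Step 1: For a second-order reaction: 1/[HI] = 1/[HI]₀ + kt
Step 2: 1/[HI] = 1/0.362 + 1.7 × 16
Step 3: 1/[HI] = 2.762 + 27.2 = 29.96
Step 4: [HI] = 1/29.96 = 0.03338 M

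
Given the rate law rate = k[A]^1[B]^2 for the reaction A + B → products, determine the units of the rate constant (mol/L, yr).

(mol/L)⁻²·yr⁻¹

Step 1: Overall order = 1 + 2 = 3.
Step 2: rate has units mol/L·yr⁻¹; [A]^1[B]^2 has units (mol/L)^3.
Step 3: k = rate/([A]^1[B]^2), so units of k = (mol/L)^(1-3)·yr⁻¹ = (mol/L)⁻²·yr⁻¹.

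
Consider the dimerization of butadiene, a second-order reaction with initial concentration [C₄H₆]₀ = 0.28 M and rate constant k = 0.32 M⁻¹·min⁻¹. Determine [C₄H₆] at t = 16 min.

0.1151 M

Step 1: For a second-order reaction: 1/[C₄H₆] = 1/[C₄H₆]₀ + kt
Step 2: 1/[C₄H₆] = 1/0.28 + 0.32 × 16
Step 3: 1/[C₄H₆] = 3.571 + 5.12 = 8.691
Step 4: [C₄H₆] = 1/8.691 = 0.1151 M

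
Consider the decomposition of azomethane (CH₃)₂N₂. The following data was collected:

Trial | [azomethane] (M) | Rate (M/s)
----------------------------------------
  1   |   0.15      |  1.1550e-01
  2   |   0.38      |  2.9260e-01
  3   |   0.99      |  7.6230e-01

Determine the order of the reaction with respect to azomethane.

first order (1)

Step 1: Compare trials to find order n where rate₂/rate₁ = ([azomethane]₂/[azomethane]₁)^n
Step 2: rate₂/rate₁ = 2.9260e-01/1.1550e-01 = 2.533
Step 3: [azomethane]₂/[azomethane]₁ = 0.38/0.15 = 2.533
Step 4: n = ln(2.533)/ln(2.533) = 1.00 ≈ 1
Step 5: The reaction is first order in azomethane.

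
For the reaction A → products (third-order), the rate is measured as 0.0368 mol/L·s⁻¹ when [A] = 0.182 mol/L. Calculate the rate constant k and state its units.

6.104 (mol/L)⁻²·s⁻¹

Step 1: rate = k[A]^3, so k = rate / [A]^3.
Step 2: k = 0.0368 / (0.182)^3 = 0.0368 / 0.006029.
Step 3: k = 6.104 (mol/L)⁻²·s⁻¹.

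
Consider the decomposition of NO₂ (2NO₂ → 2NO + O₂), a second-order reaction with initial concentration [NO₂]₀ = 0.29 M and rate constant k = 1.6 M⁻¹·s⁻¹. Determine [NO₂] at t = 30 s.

0.01944 M

Step 1: For a second-order reaction: 1/[NO₂] = 1/[NO₂]₀ + kt
Step 2: 1/[NO₂] = 1/0.29 + 1.6 × 30
Step 3: 1/[NO₂] = 3.448 + 48 = 51.45
Step 4: [NO₂] = 1/51.45 = 0.01944 M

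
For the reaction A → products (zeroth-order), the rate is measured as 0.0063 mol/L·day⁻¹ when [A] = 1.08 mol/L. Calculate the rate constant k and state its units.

0.0063 mol/L·day⁻¹

Step 1: For a zeroth-order reaction, rate = k (independent of concentration).
Step 2: k = rate = 0.0063 mol/L·day⁻¹.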